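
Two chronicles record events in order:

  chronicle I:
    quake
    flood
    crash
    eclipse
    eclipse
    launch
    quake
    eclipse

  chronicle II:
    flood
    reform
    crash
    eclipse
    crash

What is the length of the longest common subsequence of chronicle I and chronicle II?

3

Pick flood (chronicle I #2, chronicle II #1) → crash (chronicle I #3, chronicle II #3) → eclipse (chronicle I #4, chronicle II #4); all 3 events appear in both, in order, and the DP table's final entry dp[8][5] is also 3, so no common subsequence is longer.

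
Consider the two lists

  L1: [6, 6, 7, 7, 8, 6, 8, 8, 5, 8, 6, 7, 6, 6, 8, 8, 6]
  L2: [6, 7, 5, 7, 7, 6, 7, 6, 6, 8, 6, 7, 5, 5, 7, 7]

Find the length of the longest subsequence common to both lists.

9

Taking 6 (L1 #1, L2 #1) → 7 (L1 #3, L2 #4) → 7 (L1 #4, L2 #5) → 6 (L1 #11, L2 #6) → 7 (L1 #12, L2 #7) → 6 (L1 #13, L2 #8) → 6 (L1 #14, L2 #9) → 8 (L1 #16, L2 #10) → 6 (L1 #17, L2 #11) gives a common subsequence of length 9. Since dp[17][16] = 9, nothing longer is possible.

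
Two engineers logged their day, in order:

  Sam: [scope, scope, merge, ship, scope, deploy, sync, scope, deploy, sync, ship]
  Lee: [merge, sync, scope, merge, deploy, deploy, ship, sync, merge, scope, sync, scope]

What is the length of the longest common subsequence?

6

Taking scope (Sam #2, Lee #3) → merge (Sam #3, Lee #4) → ship (Sam #4, Lee #7) → scope (Sam #5, Lee #10) → sync (Sam #7, Lee #11) → scope (Sam #8, Lee #12) gives a common subsequence of length 6, and the DP table's final entry dp[11][12] is also 6, so no common subsequence is longer.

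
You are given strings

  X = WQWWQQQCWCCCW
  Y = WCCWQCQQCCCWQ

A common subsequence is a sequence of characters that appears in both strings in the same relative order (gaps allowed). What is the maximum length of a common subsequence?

Pick W [1,1], W [4,4], Q [5,5], Q [6,7], Q [7,8], C [10,9], C [11,10], C [12,11], W [13,12]; all 9 characters appear in both, in order. dp[13][13] = 9 confirms this is the maximum.

9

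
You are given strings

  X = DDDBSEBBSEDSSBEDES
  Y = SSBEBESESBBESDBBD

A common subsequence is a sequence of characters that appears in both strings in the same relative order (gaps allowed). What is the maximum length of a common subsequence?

Match B (X #4, Y #5) → S (X #5, Y #7) → E (X #6, Y #8) → B (X #7, Y #10) → B (X #8, Y #11) → S (X #9, Y #13) → D (X #11, Y #14) → B (X #14, Y #16) → D (X #16, Y #17) — 9 characters in the same relative order in both, and the DP table's final entry dp[18][17] is also 9, so no common subsequence is longer.

9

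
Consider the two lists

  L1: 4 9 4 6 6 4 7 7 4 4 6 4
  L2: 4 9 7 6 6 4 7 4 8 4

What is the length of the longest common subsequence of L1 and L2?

8

Taking 4 (L1 #1, L2 #1); then 9 (L1 #2, L2 #2); then 6 (L1 #4, L2 #4); then 6 (L1 #5, L2 #5); then 4 (L1 #6, L2 #6); then 7 (L1 #8, L2 #7); then 4 (L1 #9, L2 #8); then 4 (L1 #12, L2 #10) gives a common subsequence of length 8. Since dp[12][10] = 8, nothing longer is possible.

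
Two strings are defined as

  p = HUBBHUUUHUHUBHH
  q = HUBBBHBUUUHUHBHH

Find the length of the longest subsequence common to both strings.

14

Taking H [1,1], U [2,2], B [3,4], B [4,5], H [5,6], U [6,8], U [7,9], U [8,10], H [9,11], U [10,12], H [11,13], B [13,14], H [14,15], H [15,16] gives a common subsequence of length 14, and the DP table's final entry dp[15][16] is also 14, so no common subsequence is longer.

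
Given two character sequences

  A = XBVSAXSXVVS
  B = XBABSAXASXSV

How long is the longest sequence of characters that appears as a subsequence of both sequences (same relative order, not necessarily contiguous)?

8

Let dp[i][j] be the LCS length of the first i characters of A and the first j characters of B. dp[i][j] = dp[i-1][j-1]+1 when the i-th and j-th characters match, else max(dp[i-1][j], dp[i][j-1]).
    ·  X  B  A  B  S  A  X  A  S  X  S  V
 ·  0  0  0  0  0  0  0  0  0  0  0  0  0
 X  0  1  1  1  1  1  1  1  1  1  1  1  1
 B  0  1  2  2  2  2  2  2  2  2  2  2  2
 V  0  1  2  2  2  2  2  2  2  2  2  2  3
 S  0  1  2  2  2  3  3  3  3  3  3  3  3
 A  0  1  2  3  3  3  4  4  4  4  4  4  4
 X  0  1  2  3  3  3  4  5  5  5  5  5  5
 S  0  1  2  3  3  4  4  5  5  6  6  6  6
 X  0  1  2  3  3  4  4  5  5  6  7  7  7
 V  0  1  2  3  3  4  4  5  5  6  7  7  8
 V  0  1  2  3  3  4  4  5  5  6  7  7  8
 S  0  1  2  3  3  4  4  5  5  6  7  8  8
dp[11][12] = 8. One LCS (by backtracking along matches): XBSAXSXV.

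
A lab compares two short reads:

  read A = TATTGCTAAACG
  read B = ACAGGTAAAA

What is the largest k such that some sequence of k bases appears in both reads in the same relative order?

6

Pick A [2,3] → G [5,5] → T [7,6] → A [8,8] → A [9,9] → A [10,10]; all 6 bases appear in both, in order. The LCS DP gives dp[12][10] = 6, so this is optimal.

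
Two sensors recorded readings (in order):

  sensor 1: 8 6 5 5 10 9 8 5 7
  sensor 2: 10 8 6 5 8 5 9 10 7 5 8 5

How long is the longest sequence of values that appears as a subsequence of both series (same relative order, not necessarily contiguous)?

7

Let dp[i][j] be the LCS length of the first i values of sensor 1 and the first j values of sensor 2. dp[i][j] = dp[i-1][j-1]+1 when the i-th and j-th values match, else max(dp[i-1][j], dp[i][j-1]).
    · 10  8  6  5  8  5  9 10  7  5  8  5
 ·  0  0  0  0  0  0  0  0  0  0  0  0  0
 8  0  0  1  1  1  1  1  1  1  1  1  1  1
 6  0  0  1  2  2  2  2  2  2  2  2  2  2
 5  0  0  1  2  3  3  3  3  3  3  3  3  3
 5  0  0  1  2  3  3  4  4  4  4  4  4  4
10  0  1  1  2  3  3  4  4  5  5  5  5  5
 9  0  1  1  2  3  3  4  5  5  5  5  5  5
 8  0  1  2  2  3  4  4  5  5  5  5  6  6
 5  0  1  2  2  3  4  5  5  5  5  6  6  7
 7  0  1  2  2  3  4  5  5  5  6  6  6  7
dp[9][12] = 7. One LCS (by backtracking along matches): 8, 6, 5, 5, 10, 8, 5.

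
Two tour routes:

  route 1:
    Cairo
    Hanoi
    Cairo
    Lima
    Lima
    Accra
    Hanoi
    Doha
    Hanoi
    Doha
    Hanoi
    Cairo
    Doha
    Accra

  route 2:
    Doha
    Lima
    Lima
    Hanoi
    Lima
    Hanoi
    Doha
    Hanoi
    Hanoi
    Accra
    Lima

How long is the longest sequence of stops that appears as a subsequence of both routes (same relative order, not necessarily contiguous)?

7

Taking Hanoi [2,4] → Lima [5,5] → Hanoi [7,6] → Doha [8,7] → Hanoi [9,8] → Hanoi [11,9] → Accra [14,10] gives a common subsequence of length 7, and the DP table's final entry dp[14][11] is also 7, so no common subsequence is longer.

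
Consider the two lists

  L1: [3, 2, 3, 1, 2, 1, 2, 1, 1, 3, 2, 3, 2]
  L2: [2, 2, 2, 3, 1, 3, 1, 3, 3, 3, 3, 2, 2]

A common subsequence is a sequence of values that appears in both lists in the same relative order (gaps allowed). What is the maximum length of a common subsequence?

Pick 2 [2,1]; then 2 [5,2]; then 2 [7,3]; then 1 [8,5]; then 1 [9,7]; then 3 [10,11]; then 2 [11,12]; then 2 [13,13]; all 8 values appear in both, in order, and the DP table's final entry dp[13][13] is also 8, so no common subsequence is longer.

8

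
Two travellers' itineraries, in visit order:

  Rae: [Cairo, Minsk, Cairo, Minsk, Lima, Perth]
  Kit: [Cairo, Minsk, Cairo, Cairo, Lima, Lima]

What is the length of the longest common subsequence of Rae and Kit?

Taking Cairo (Rae #1, Kit #1); then Minsk (Rae #2, Kit #2); then Cairo (Rae #3, Kit #4); then Lima (Rae #5, Kit #6) gives a common subsequence of length 4, and the DP table's final entry dp[6][6] is also 4, so no common subsequence is longer.

4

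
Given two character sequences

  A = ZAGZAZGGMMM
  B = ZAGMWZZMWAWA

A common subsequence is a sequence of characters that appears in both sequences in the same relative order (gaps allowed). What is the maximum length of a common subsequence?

6

Taking Z at A[1]=B[1] → A at A[2]=B[2] → G at A[3]=B[3] → Z at A[4]=B[6] → Z at A[6]=B[7] → M at A[9]=B[8] gives a common subsequence of length 6. The LCS DP gives dp[11][12] = 6, so this is optimal.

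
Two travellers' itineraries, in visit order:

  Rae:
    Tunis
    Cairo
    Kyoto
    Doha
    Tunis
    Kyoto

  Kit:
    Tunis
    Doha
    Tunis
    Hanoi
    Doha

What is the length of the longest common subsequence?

3

Match Tunis (Rae #1, Kit #1), Doha (Rae #4, Kit #2), Tunis (Rae #5, Kit #3) — 3 stops in the same relative order in both. The LCS DP gives dp[6][5] = 3, so this is optimal.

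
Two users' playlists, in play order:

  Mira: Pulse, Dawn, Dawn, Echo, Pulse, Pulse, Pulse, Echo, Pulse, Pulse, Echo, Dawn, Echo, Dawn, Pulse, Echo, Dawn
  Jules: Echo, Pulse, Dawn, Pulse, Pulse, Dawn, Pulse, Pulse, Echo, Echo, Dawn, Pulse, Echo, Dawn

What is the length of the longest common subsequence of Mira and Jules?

Taking Pulse (Mira #1, Jules #2), then Dawn (Mira #3, Jules #3), then Pulse (Mira #5, Jules #4), then Pulse (Mira #6, Jules #5), then Pulse (Mira #9, Jules #7), then Pulse (Mira #10, Jules #8), then Echo (Mira #11, Jules #9), then Echo (Mira #13, Jules #10), then Dawn (Mira #14, Jules #11), then Pulse (Mira #15, Jules #12), then Echo (Mira #16, Jules #13), then Dawn (Mira #17, Jules #14) gives a common subsequence of length 12. dp[17][14] = 12 confirms this is the maximum.

12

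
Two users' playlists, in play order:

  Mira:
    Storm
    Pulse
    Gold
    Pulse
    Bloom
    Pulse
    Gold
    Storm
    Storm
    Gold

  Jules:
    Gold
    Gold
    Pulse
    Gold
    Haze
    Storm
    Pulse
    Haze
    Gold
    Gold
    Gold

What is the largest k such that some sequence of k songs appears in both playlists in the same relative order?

5

Pick Storm at Mira[1]=Jules[6] → Pulse at Mira[2]=Jules[7] → Gold at Mira[3]=Jules[9] → Gold at Mira[7]=Jules[10] → Gold at Mira[10]=Jules[11]; all 5 songs appear in both, in order, and the DP table's final entry dp[10][11] is also 5, so no common subsequence is longer.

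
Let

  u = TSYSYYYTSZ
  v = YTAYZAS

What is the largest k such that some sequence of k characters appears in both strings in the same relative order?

3

One common subsequence of length 3: T (u #1, v #2) → Y (u #3, v #4) → S (u #9, v #7). Since dp[10][7] = 3, nothing longer is possible.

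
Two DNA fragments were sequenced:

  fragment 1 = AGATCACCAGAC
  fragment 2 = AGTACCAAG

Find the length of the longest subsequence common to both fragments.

8

Let dp[i][j] be the LCS length of the first i bases of fragment 1 and the first j bases of fragment 2. dp[i][j] = dp[i-1][j-1]+1 when the i-th and j-th bases match, else max(dp[i-1][j], dp[i][j-1]).
    ·  A  G  T  A  C  C  A  A  G
 ·  0  0  0  0  0  0  0  0  0  0
 A  0  1  1  1  1  1  1  1  1  1
 G  0  1  2  2  2  2  2  2  2  2
 A  0  1  2  2  3  3  3  3  3  3
 T  0  1  2  3  3  3  3  3  3  3
 C  0  1  2  3  3  4  4  4  4  4
 A  0  1  2  3  4  4  4  5  5  5
 C  0  1  2  3  4  5  5  5  5  5
 C  0  1  2  3  4  5  6  6  6  6
 A  0  1  2  3  4  5  6  7  7  7
 G  0  1  2  3  4  5  6  7  7  8
 A  0  1  2  3  4  5  6  7  8  8
 C  0  1  2  3  4  5  6  7  8  8
dp[12][9] = 8. One LCS (by backtracking along matches): AGTACCAG.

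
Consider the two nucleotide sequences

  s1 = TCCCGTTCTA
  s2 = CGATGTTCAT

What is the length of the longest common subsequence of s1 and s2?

6

Let dp[i][j] be the LCS length of the first i bases of s1 and the first j bases of s2. dp[i][j] = dp[i-1][j-1]+1 when the i-th and j-th bases match, else max(dp[i-1][j], dp[i][j-1]).
    ·  C  G  A  T  G  T  T  C  A  T
 ·  0  0  0  0  0  0  0  0  0  0  0
 T  0  0  0  0  1  1  1  1  1  1  1
 C  0  1  1  1  1  1  1  1  2  2  2
 C  0  1  1  1  1  1  1  1  2  2  2
 C  0  1  1  1  1  1  1  1  2  2  2
 G  0  1  2  2  2  2  2  2  2  2  2
 T  0  1  2  2  3  3  3  3  3  3  3
 T  0  1  2  2  3  3  4  4  4  4  4
 C  0  1  2  2  3  3  4  4  5  5  5
 T  0  1  2  2  3  3  4  5  5  5  6
 A  0  1  2  3  3  3  4  5  5  6  6
dp[10][10] = 6. One LCS (by backtracking along matches): TGTTCT.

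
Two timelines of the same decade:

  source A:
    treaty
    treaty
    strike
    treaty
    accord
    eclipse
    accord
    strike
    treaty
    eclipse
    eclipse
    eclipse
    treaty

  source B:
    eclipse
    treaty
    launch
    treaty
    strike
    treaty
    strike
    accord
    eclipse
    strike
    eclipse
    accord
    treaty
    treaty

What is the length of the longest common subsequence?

Taking treaty (source A #1, source B #2); then treaty (source A #2, source B #4); then strike (source A #3, source B #5); then treaty (source A #4, source B #6); then accord (source A #5, source B #8); then eclipse (source A #6, source B #11); then accord (source A #7, source B #12); then treaty (source A #9, source B #13); then treaty (source A #13, source B #14) gives a common subsequence of length 9. The LCS DP gives dp[13][14] = 9, so this is optimal.

9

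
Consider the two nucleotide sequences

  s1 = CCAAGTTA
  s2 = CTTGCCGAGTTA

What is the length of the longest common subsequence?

7

Let dp[i][j] be the LCS length of the first i bases of s1 and the first j bases of s2. dp[i][j] = dp[i-1][j-1]+1 when the i-th and j-th bases match, else max(dp[i-1][j], dp[i][j-1]).
    ·  C  T  T  G  C  C  G  A  G  T  T  A
 ·  0  0  0  0  0  0  0  0  0  0  0  0  0
 C  0  1  1  1  1  1  1  1  1  1  1  1  1
 C  0  1  1  1  1  2  2  2  2  2  2  2  2
 A  0  1  1  1  1  2  2  2  3  3  3  3  3
 A  0  1  1  1  1  2  2  2  3  3  3  3  4
 G  0  1  1  1  2  2  2  3  3  4  4  4  4
 T  0  1  2  2  2  2  2  3  3  4  5  5  5
 T  0  1  2  3  3  3  3  3  3  4  5  6  6
 A  0  1  2  3  3  3  3  3  4  4  5  6  7
dp[8][12] = 7. One LCS (by backtracking along matches): CCAGTTA.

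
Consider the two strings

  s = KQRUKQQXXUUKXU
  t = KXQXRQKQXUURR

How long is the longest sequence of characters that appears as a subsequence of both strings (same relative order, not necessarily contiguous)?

8

Pick K at s[1]=t[1], Q at s[2]=t[3], R at s[3]=t[5], K at s[5]=t[7], Q at s[7]=t[8], X at s[9]=t[9], U at s[10]=t[10], U at s[11]=t[11]; all 8 characters appear in both, in order. dp[14][13] = 8 confirms this is the maximum.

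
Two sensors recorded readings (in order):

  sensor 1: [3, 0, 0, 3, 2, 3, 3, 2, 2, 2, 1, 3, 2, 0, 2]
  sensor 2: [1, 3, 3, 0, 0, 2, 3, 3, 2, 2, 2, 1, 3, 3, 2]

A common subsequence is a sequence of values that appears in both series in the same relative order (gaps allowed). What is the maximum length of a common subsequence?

One common subsequence of length 12: 3 [1,3]; then 0 [2,4]; then 0 [3,5]; then 2 [5,6]; then 3 [6,7]; then 3 [7,8]; then 2 [8,9]; then 2 [9,10]; then 2 [10,11]; then 1 [11,12]; then 3 [12,14]; then 2 [15,15]. The LCS DP gives dp[15][15] = 12, so this is optimal.

12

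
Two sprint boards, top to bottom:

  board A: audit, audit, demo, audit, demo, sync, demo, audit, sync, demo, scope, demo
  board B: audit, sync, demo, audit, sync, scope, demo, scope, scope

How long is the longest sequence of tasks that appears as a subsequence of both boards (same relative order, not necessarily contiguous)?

7

Taking audit at board A[4]=board B[1], then sync at board A[6]=board B[2], then demo at board A[7]=board B[3], then audit at board A[8]=board B[4], then sync at board A[9]=board B[5], then demo at board A[10]=board B[7], then scope at board A[11]=board B[9] gives a common subsequence of length 7, and the DP table's final entry dp[12][9] is also 7, so no common subsequence is longer.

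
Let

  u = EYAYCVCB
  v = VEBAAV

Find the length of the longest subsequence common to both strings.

3

Taking E at u[1]=v[2]; then A at u[3]=v[5]; then V at u[6]=v[6] gives a common subsequence of length 3. The LCS DP gives dp[8][6] = 3, so this is optimal.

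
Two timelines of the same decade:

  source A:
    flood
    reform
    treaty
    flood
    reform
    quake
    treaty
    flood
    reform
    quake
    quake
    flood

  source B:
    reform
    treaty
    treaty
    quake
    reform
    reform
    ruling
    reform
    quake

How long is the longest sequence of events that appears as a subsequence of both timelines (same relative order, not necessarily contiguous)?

5

Pick reform (source A #2, source B #1); then treaty (source A #3, source B #3); then reform (source A #5, source B #6); then reform (source A #9, source B #8); then quake (source A #11, source B #9); all 5 events appear in both, in order. Since dp[12][9] = 5, nothing longer is possible.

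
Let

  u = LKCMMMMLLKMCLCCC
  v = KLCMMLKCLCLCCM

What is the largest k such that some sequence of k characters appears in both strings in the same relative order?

11

One common subsequence of length 11: L (u #1, v #2) → C (u #3, v #3) → M (u #6, v #4) → M (u #7, v #5) → L (u #9, v #6) → K (u #10, v #7) → C (u #12, v #8) → L (u #13, v #9) → C (u #14, v #10) → C (u #15, v #12) → C (u #16, v #13). The LCS DP gives dp[16][14] = 11, so this is optimal.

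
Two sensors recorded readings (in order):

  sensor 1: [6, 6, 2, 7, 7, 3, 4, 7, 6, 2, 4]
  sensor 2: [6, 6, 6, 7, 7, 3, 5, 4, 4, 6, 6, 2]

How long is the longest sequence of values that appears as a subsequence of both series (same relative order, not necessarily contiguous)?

Match 6 (sensor 1 #1, sensor 2 #2), then 6 (sensor 1 #2, sensor 2 #3), then 7 (sensor 1 #4, sensor 2 #4), then 7 (sensor 1 #5, sensor 2 #5), then 3 (sensor 1 #6, sensor 2 #6), then 4 (sensor 1 #7, sensor 2 #9), then 6 (sensor 1 #9, sensor 2 #11), then 2 (sensor 1 #10, sensor 2 #12) — 8 values in the same relative order in both. dp[11][12] = 8 confirms this is the maximum.

8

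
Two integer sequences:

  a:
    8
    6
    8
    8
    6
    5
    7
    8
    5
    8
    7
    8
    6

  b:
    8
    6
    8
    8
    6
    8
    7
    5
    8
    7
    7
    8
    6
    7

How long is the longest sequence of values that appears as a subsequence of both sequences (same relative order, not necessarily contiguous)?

11

One common subsequence of length 11: 8 at a[1]=b[1], 6 at a[2]=b[2], 8 at a[3]=b[3], 8 at a[4]=b[4], 6 at a[5]=b[5], 7 at a[7]=b[7], 5 at a[9]=b[8], 8 at a[10]=b[9], 7 at a[11]=b[11], 8 at a[12]=b[12], 6 at a[13]=b[13]. Since dp[13][14] = 11, nothing longer is possible.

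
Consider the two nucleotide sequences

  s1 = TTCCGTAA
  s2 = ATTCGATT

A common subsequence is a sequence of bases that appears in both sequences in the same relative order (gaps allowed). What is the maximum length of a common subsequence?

Let dp[i][j] be the LCS length of the first i bases of s1 and the first j bases of s2. dp[i][j] = dp[i-1][j-1]+1 when the i-th and j-th bases match, else max(dp[i-1][j], dp[i][j-1]).
    ·  A  T  T  C  G  A  T  T
 ·  0  0  0  0  0  0  0  0  0
 T  0  0  1  1  1  1  1  1  1
 T  0  0  1  2  2  2  2  2  2
 C  0  0  1  2  3  3  3  3  3
 C  0  0  1  2  3  3  3  3  3
 G  0  0  1  2  3  4  4  4  4
 T  0  0  1  2  3  4  4  5  5
 A  0  1  1  2  3  4  5  5  5
 A  0  1  1  2  3  4  5  5  5
dp[8][8] = 5. One LCS (by backtracking along matches): TTCGT.

5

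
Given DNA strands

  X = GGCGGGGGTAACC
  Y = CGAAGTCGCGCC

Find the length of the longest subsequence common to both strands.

7

Match G [1,2] → G [2,5] → C [3,7] → G [4,8] → G [8,10] → C [12,11] → C [13,12] — 7 bases in the same relative order in both, and the DP table's final entry dp[13][12] is also 7, so no common subsequence is longer.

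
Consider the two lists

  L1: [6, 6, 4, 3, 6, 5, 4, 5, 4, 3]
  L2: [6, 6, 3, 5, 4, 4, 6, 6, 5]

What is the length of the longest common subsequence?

6

Match 6 (L1 #1, L2 #1), then 6 (L1 #2, L2 #2), then 3 (L1 #4, L2 #3), then 5 (L1 #6, L2 #4), then 4 (L1 #7, L2 #6), then 5 (L1 #8, L2 #9) — 6 values in the same relative order in both, and the DP table's final entry dp[10][9] is also 6, so no common subsequence is longer.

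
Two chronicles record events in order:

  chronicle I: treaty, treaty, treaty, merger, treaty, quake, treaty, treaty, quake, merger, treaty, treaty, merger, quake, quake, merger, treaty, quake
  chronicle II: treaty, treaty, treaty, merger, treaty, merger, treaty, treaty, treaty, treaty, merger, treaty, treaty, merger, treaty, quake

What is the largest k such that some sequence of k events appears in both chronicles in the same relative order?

13

Match treaty (chronicle I #1, chronicle II #2) → treaty (chronicle I #2, chronicle II #3) → treaty (chronicle I #3, chronicle II #5) → merger (chronicle I #4, chronicle II #6) → treaty (chronicle I #5, chronicle II #8) → treaty (chronicle I #7, chronicle II #9) → treaty (chronicle I #8, chronicle II #10) → merger (chronicle I #10, chronicle II #11) → treaty (chronicle I #11, chronicle II #12) → treaty (chronicle I #12, chronicle II #13) → merger (chronicle I #16, chronicle II #14) → treaty (chronicle I #17, chronicle II #15) → quake (chronicle I #18, chronicle II #16) — 13 events in the same relative order in both. The LCS DP gives dp[18][16] = 13, so this is optimal.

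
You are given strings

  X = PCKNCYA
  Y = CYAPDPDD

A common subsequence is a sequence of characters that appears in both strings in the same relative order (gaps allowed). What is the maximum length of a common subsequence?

Let dp[i][j] be the LCS length of the first i characters of X and the first j characters of Y. dp[i][j] = dp[i-1][j-1]+1 when the i-th and j-th characters match, else max(dp[i-1][j], dp[i][j-1]).
    ·  C  Y  A  P  D  P  D  D
 ·  0  0  0  0  0  0  0  0  0
 P  0  0  0  0  1  1  1  1  1
 C  0  1  1  1  1  1  1  1  1
 K  0  1  1  1  1  1  1  1  1
 N  0  1  1  1  1  1  1  1  1
 C  0  1  1  1  1  1  1  1  1
 Y  0  1  2  2  2  2  2  2  2
 A  0  1  2  3  3  3  3  3  3
dp[7][8] = 3. One LCS (by backtracking along matches): CYA.

3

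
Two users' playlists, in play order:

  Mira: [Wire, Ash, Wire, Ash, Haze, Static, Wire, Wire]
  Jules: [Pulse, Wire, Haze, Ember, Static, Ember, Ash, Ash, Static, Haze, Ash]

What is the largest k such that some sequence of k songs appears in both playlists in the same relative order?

Match Wire at Mira[1]=Jules[2], Ash at Mira[2]=Jules[7], Ash at Mira[4]=Jules[8], Haze at Mira[5]=Jules[10] — 4 songs in the same relative order in both, and the DP table's final entry dp[8][11] is also 4, so no common subsequence is longer.

4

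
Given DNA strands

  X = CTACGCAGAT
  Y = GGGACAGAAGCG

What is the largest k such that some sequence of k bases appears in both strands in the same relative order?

5

Let dp[i][j] be the LCS length of the first i bases of X and the first j bases of Y. dp[i][j] = dp[i-1][j-1]+1 when the i-th and j-th bases match, else max(dp[i-1][j], dp[i][j-1]).
    ·  G  G  G  A  C  A  G  A  A  G  C  G
 ·  0  0  0  0  0  0  0  0  0  0  0  0  0
 C  0  0  0  0  0  1  1  1  1  1  1  1  1
 T  0  0  0  0  0  1  1  1  1  1  1  1  1
 A  0  0  0  0  1  1  2  2  2  2  2  2  2
 C  0  0  0  0  1  2  2  2  2  2  2  3  3
 G  0  1  1  1  1  2  2  3  3  3  3  3  4
 C  0  1  1  1  1  2  2  3  3  3  3  4  4
 A  0  1  1  1  2  2  3  3  4  4  4  4  4
 G  0  1  2  2  2  2  3  4  4  4  5  5  5
 A  0  1  2  2  3  3  3  4  5  5  5  5  5
 T  0  1  2  2  3  3  3  4  5  5  5  5  5
dp[10][12] = 5. One LCS (by backtracking along matches): CAGCG.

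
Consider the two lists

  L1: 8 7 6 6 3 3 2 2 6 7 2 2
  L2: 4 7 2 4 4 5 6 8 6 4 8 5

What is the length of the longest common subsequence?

Let dp[i][j] be the LCS length of the first i values of L1 and the first j values of L2. dp[i][j] = dp[i-1][j-1]+1 when the i-th and j-th values match, else max(dp[i-1][j], dp[i][j-1]).
    ·  4  7  2  4  4  5  6  8  6  4  8  5
 ·  0  0  0  0  0  0  0  0  0  0  0  0  0
 8  0  0  0  0  0  0  0  0  1  1  1  1  1
 7  0  0  1  1  1  1  1  1  1  1  1  1  1
 6  0  0  1  1  1  1  1  2  2  2  2  2  2
 6  0  0  1  1  1  1  1  2  2  3  3  3  3
 3  0  0  1  1  1  1  1  2  2  3  3  3  3
 3  0  0  1  1  1  1  1  2  2  3  3  3  3
 2  0  0  1  2  2  2  2  2  2  3  3  3  3
 2  0  0  1  2  2  2  2  2  2  3  3  3  3
 6  0  0  1  2  2  2  2  3  3  3  3  3  3
 7  0  0  1  2  2  2  2  3  3  3  3  3  3
 2  0  0  1  2  2  2  2  3  3  3  3  3  3
 2  0  0  1  2  2  2  2  3  3  3  3  3  3
dp[12][12] = 3. One LCS (by backtracking along matches): 7, 6, 6.

3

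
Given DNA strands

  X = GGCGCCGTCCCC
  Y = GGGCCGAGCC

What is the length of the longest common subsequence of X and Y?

8

Match G (X #1, Y #1); then G (X #2, Y #2); then G (X #4, Y #3); then C (X #5, Y #4); then C (X #6, Y #5); then G (X #7, Y #8); then C (X #11, Y #9); then C (X #12, Y #10) — 8 bases in the same relative order in both. dp[12][10] = 8 confirms this is the maximum.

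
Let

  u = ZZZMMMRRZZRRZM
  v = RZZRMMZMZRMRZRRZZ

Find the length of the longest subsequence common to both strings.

Match Z (u #1, v #2), Z (u #2, v #3), M (u #4, v #5), M (u #5, v #6), M (u #6, v #8), R (u #7, v #10), R (u #8, v #12), Z (u #10, v #13), R (u #11, v #14), R (u #12, v #15), Z (u #13, v #17) — 11 characters in the same relative order in both. The LCS DP gives dp[14][17] = 11, so this is optimal.

11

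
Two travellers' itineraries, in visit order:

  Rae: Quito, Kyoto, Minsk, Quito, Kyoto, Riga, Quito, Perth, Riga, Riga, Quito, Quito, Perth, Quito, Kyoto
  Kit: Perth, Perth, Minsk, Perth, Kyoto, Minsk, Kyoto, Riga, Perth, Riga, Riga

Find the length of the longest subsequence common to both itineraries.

7

One common subsequence of length 7: Kyoto [2,5] → Minsk [3,6] → Kyoto [5,7] → Riga [6,8] → Perth [8,9] → Riga [9,10] → Riga [10,11]. The LCS DP gives dp[15][11] = 7, so this is optimal.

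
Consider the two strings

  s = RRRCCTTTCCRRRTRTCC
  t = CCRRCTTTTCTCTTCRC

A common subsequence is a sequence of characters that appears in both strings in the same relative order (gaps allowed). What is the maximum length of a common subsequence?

12

Pick R [2,3]; then R [3,4]; then C [4,5]; then T [6,7]; then T [7,8]; then T [8,9]; then C [9,10]; then C [10,12]; then T [14,13]; then T [16,14]; then C [17,15]; then C [18,17]; all 12 characters appear in both, in order. The LCS DP gives dp[18][17] = 12, so this is optimal.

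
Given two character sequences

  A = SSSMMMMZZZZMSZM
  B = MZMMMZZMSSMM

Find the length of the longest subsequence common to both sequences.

Taking M (A #4, B #1), then M (A #5, B #3), then M (A #6, B #4), then M (A #7, B #5), then Z (A #10, B #6), then Z (A #11, B #7), then M (A #12, B #8), then S (A #13, B #10), then M (A #15, B #12) gives a common subsequence of length 9. dp[15][12] = 9 confirms this is the maximum.

9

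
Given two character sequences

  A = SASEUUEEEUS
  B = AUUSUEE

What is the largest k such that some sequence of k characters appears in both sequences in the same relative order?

5

Match A (A #2, B #1), S (A #3, B #4), U (A #6, B #5), E (A #8, B #6), E (A #9, B #7) — 5 characters in the same relative order in both. Since dp[11][7] = 5, nothing longer is possible.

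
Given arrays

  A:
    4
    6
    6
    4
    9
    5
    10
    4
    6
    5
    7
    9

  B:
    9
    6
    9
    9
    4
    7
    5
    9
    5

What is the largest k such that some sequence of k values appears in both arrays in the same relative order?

5

Let dp[i][j] be the LCS length of the first i values of A and the first j values of B. dp[i][j] = dp[i-1][j-1]+1 when the i-th and j-th values match, else max(dp[i-1][j], dp[i][j-1]).
    ·  9  6  9  9  4  7  5  9  5
 ·  0  0  0  0  0  0  0  0  0  0
 4  0  0  0  0  0  1  1  1  1  1
 6  0  0  1  1  1  1  1  1  1  1
 6  0  0  1  1  1  1  1  1  1  1
 4  0  0  1  1  1  2  2  2  2  2
 9  0  1  1  2  2  2  2  2  3  3
 5  0  1  1  2  2  2  2  3  3  4
10  0  1  1  2  2  2  2  3  3  4
 4  0  1  1  2  2  3  3  3  3  4
 6  0  1  2  2  2  3  3  3  3  4
 5  0  1  2  2  2  3  3  4  4  4
 7  0  1  2  2  2  3  4  4  4  4
 9  0  1  2  3  3  3  4  4  5  5
dp[12][9] = 5. One LCS (by backtracking along matches): 6, 9, 4, 5, 9.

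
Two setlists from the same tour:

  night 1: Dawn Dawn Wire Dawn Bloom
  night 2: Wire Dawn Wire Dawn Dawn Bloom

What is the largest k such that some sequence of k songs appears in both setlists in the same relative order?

4

Pick Dawn at night 1[1]=night 2[2], then Dawn at night 1[2]=night 2[4], then Dawn at night 1[4]=night 2[5], then Bloom at night 1[5]=night 2[6]; all 4 songs appear in both, in order. The LCS DP gives dp[5][6] = 4, so this is optimal.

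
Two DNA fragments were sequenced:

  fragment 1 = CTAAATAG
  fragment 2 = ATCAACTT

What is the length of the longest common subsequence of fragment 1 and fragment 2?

Match C at fragment 1[1]=fragment 2[3]; then A at fragment 1[3]=fragment 2[4]; then A at fragment 1[4]=fragment 2[5]; then T at fragment 1[6]=fragment 2[8] — 4 bases in the same relative order in both. The LCS DP gives dp[8][8] = 4, so this is optimal.

4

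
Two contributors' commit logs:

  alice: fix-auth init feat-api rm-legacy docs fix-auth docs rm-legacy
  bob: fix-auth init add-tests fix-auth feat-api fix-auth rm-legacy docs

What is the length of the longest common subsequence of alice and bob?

5

Pick fix-auth at alice[1]=bob[1]; then init at alice[2]=bob[2]; then feat-api at alice[3]=bob[5]; then rm-legacy at alice[4]=bob[7]; then docs at alice[7]=bob[8]; all 5 commits appear in both, in order. Since dp[8][8] = 5, nothing longer is possible.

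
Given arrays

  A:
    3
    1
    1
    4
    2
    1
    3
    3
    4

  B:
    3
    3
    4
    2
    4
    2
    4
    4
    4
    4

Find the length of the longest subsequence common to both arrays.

4

Taking 3 at A[1]=B[2], then 4 at A[4]=B[5], then 2 at A[5]=B[6], then 4 at A[9]=B[10] gives a common subsequence of length 4. Since dp[9][10] = 4, nothing longer is possible.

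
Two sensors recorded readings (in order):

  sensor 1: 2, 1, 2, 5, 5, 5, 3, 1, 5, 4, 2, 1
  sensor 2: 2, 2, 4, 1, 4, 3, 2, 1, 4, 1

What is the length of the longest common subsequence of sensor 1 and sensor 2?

6

Let dp[i][j] be the LCS length of the first i values of sensor 1 and the first j values of sensor 2. dp[i][j] = dp[i-1][j-1]+1 when the i-th and j-th values match, else max(dp[i-1][j], dp[i][j-1]).
    ·  2  2  4  1  4  3  2  1  4  1
 ·  0  0  0  0  0  0  0  0  0  0  0
 2  0  1  1  1  1  1  1  1  1  1  1
 1  0  1  1  1  2  2  2  2  2  2  2
 2  0  1  2  2  2  2  2  3  3  3  3
 5  0  1  2  2  2  2  2  3  3  3  3
 5  0  1  2  2  2  2  2  3  3  3  3
 5  0  1  2  2  2  2  2  3  3  3  3
 3  0  1  2  2  2  2  3  3  3  3  3
 1  0  1  2  2  3  3  3  3  4  4  4
 5  0  1  2  2  3  3  3  3  4  4  4
 4  0  1  2  3  3  4  4  4  4  5  5
 2  0  1  2  3  3  4  4  5  5  5  5
 1  0  1  2  3  4  4  4  5  6  6  6
dp[12][10] = 6. One LCS (by backtracking along matches): 2, 1, 2, 1, 4, 1.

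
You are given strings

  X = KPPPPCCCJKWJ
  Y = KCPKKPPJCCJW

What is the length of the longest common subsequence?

Taking K at X[1]=Y[1] → P at X[2]=Y[3] → P at X[3]=Y[6] → P at X[4]=Y[7] → C at X[7]=Y[9] → C at X[8]=Y[10] → J at X[9]=Y[11] → W at X[11]=Y[12] gives a common subsequence of length 8. Since dp[12][12] = 8, nothing longer is possible.

8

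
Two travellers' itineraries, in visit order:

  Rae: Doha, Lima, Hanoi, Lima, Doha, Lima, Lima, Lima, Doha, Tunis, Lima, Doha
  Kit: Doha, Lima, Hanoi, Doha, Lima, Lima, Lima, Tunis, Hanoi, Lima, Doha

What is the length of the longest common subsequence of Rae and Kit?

10

Match Doha at Rae[1]=Kit[1], then Lima at Rae[2]=Kit[2], then Hanoi at Rae[3]=Kit[3], then Doha at Rae[5]=Kit[4], then Lima at Rae[6]=Kit[5], then Lima at Rae[7]=Kit[6], then Lima at Rae[8]=Kit[7], then Tunis at Rae[10]=Kit[8], then Lima at Rae[11]=Kit[10], then Doha at Rae[12]=Kit[11] — 10 stops in the same relative order in both. The LCS DP gives dp[12][11] = 10, so this is optimal.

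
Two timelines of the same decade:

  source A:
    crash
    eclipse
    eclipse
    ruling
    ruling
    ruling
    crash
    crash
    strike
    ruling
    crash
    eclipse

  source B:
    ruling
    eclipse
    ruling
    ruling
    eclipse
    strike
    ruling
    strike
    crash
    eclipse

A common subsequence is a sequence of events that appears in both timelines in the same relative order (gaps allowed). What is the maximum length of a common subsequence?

Match eclipse (source A #3, source B #2) → ruling (source A #4, source B #3) → ruling (source A #5, source B #4) → ruling (source A #6, source B #7) → strike (source A #9, source B #8) → crash (source A #11, source B #9) → eclipse (source A #12, source B #10) — 7 events in the same relative order in both. The LCS DP gives dp[12][10] = 7, so this is optimal.

7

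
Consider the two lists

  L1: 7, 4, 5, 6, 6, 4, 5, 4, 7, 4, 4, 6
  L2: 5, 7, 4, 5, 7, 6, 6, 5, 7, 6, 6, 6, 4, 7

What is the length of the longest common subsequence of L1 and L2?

Match 7 [1,2]; then 4 [2,3]; then 5 [3,4]; then 6 [4,6]; then 6 [5,7]; then 5 [7,8]; then 4 [8,13]; then 7 [9,14] — 8 values in the same relative order in both. dp[12][14] = 8 confirms this is the maximum.

8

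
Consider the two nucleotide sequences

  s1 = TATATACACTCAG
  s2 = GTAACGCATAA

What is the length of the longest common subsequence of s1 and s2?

7

Taking T (s1 #1, s2 #2); then A (s1 #2, s2 #3); then A (s1 #4, s2 #4); then C (s1 #7, s2 #7); then A (s1 #8, s2 #8); then T (s1 #10, s2 #9); then A (s1 #12, s2 #11) gives a common subsequence of length 7, and the DP table's final entry dp[13][11] is also 7, so no common subsequence is longer.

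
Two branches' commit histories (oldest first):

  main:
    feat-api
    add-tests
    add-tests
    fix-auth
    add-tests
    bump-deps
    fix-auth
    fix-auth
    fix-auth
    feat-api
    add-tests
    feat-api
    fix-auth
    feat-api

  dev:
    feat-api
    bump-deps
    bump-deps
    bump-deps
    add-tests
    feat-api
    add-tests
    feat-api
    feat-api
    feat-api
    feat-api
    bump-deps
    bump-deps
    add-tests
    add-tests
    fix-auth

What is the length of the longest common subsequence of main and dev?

Pick feat-api (main #1, dev #1) → add-tests (main #2, dev #5) → add-tests (main #3, dev #7) → add-tests (main #5, dev #14) → add-tests (main #11, dev #15) → fix-auth (main #13, dev #16); all 6 commits appear in both, in order. Since dp[14][16] = 6, nothing longer is possible.

6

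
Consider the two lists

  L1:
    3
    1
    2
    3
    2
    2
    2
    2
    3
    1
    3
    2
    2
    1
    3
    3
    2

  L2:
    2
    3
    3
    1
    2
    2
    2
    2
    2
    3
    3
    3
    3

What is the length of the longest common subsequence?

11

Pick 3 [1,3]; then 1 [2,4]; then 2 [3,5]; then 2 [5,6]; then 2 [6,7]; then 2 [7,8]; then 2 [8,9]; then 3 [9,10]; then 3 [11,11]; then 3 [15,12]; then 3 [16,13]; all 11 values appear in both, in order. Since dp[17][13] = 11, nothing longer is possible.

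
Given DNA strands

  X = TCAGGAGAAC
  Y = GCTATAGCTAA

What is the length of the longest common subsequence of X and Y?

Taking T at X[1]=Y[3] → A at X[3]=Y[4] → A at X[6]=Y[6] → G at X[7]=Y[7] → A at X[8]=Y[10] → A at X[9]=Y[11] gives a common subsequence of length 6. Since dp[10][11] = 6, nothing longer is possible.

6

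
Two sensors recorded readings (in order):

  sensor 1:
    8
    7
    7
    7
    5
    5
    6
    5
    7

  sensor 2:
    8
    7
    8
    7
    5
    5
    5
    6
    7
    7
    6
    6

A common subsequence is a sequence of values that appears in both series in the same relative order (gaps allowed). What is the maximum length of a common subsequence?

7

Match 8 [1,1] → 7 [2,2] → 7 [3,4] → 5 [5,6] → 5 [6,7] → 6 [7,8] → 7 [9,10] — 7 values in the same relative order in both. Since dp[9][12] = 7, nothing longer is possible.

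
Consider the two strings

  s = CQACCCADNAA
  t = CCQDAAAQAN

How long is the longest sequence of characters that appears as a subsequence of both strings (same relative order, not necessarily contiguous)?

Let dp[i][j] be the LCS length of the first i characters of s and the first j characters of t. dp[i][j] = dp[i-1][j-1]+1 when the i-th and j-th characters match, else max(dp[i-1][j], dp[i][j-1]).
    ·  C  C  Q  D  A  A  A  Q  A  N
 ·  0  0  0  0  0  0  0  0  0  0  0
 C  0  1  1  1  1  1  1  1  1  1  1
 Q  0  1  1  2  2  2  2  2  2  2  2
 A  0  1  1  2  2  3  3  3  3  3  3
 C  0  1  2  2  2  3  3  3  3  3  3
 C  0  1  2  2  2  3  3  3  3  3  3
 C  0  1  2  2  2  3  3  3  3  3  3
 A  0  1  2  2  2  3  4  4  4  4  4
 D  0  1  2  2  3  3  4  4  4  4  4
 N  0  1  2  2  3  3  4  4  4  4  5
 A  0  1  2  2  3  4  4  5  5  5  5
 A  0  1  2  2  3  4  5  5  5  6  6
dp[11][10] = 6. One LCS (by backtracking along matches): CQAAAA.

6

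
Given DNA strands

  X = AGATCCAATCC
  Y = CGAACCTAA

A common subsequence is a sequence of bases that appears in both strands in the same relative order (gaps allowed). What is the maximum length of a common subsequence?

6

Let dp[i][j] be the LCS length of the first i bases of X and the first j bases of Y. dp[i][j] = dp[i-1][j-1]+1 when the i-th and j-th bases match, else max(dp[i-1][j], dp[i][j-1]).
    ·  C  G  A  A  C  C  T  A  A
 ·  0  0  0  0  0  0  0  0  0  0
 A  0  0  0  1  1  1  1  1  1  1
 G  0  0  1  1  1  1  1  1  1  1
 A  0  0  1  2  2  2  2  2  2  2
 T  0  0  1  2  2  2  2  3  3  3
 C  0  1  1  2  2  3  3  3  3  3
 C  0  1  1  2  2  3  4  4  4  4
 A  0  1  1  2  3  3  4  4  5  5
 A  0  1  1  2  3  3  4  4  5  6
 T  0  1  1  2  3  3  4  5  5  6
 C  0  1  1  2  3  4  4  5  5  6
 C  0  1  1  2  3  4  5  5  5  6
dp[11][9] = 6. One LCS (by backtracking along matches): AACCAA.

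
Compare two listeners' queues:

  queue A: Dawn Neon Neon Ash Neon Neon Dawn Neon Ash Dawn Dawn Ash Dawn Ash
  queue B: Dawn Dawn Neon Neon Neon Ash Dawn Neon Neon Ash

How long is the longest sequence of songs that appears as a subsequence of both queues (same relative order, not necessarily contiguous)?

One common subsequence of length 7: Dawn at queue A[1]=queue B[2] → Neon at queue A[2]=queue B[4] → Neon at queue A[3]=queue B[5] → Ash at queue A[4]=queue B[6] → Neon at queue A[6]=queue B[8] → Neon at queue A[8]=queue B[9] → Ash at queue A[14]=queue B[10], and the DP table's final entry dp[14][10] is also 7, so no common subsequence is longer.

7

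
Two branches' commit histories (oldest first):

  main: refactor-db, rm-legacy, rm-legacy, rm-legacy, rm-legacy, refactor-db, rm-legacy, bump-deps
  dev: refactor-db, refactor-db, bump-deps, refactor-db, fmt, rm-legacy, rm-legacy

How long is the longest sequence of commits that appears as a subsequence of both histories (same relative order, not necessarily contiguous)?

3

Match refactor-db at main[1]=dev[4]; then rm-legacy at main[5]=dev[6]; then rm-legacy at main[7]=dev[7] — 3 commits in the same relative order in both. dp[8][7] = 3 confirms this is the maximum.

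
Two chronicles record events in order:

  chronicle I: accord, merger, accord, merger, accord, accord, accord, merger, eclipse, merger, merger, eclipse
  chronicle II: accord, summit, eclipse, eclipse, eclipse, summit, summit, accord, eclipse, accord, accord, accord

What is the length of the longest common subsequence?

5

Pick accord at chronicle I[1]=chronicle II[1]; then accord at chronicle I[3]=chronicle II[8]; then accord at chronicle I[5]=chronicle II[10]; then accord at chronicle I[6]=chronicle II[11]; then accord at chronicle I[7]=chronicle II[12]; all 5 events appear in both, in order. dp[12][12] = 5 confirms this is the maximum.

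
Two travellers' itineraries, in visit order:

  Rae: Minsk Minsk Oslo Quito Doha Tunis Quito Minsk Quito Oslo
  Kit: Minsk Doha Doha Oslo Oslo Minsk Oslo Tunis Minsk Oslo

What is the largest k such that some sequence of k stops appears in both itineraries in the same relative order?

Pick Minsk at Rae[1]=Kit[1], Minsk at Rae[2]=Kit[6], Oslo at Rae[3]=Kit[7], Tunis at Rae[6]=Kit[8], Minsk at Rae[8]=Kit[9], Oslo at Rae[10]=Kit[10]; all 6 stops appear in both, in order. Since dp[10][10] = 6, nothing longer is possible.

6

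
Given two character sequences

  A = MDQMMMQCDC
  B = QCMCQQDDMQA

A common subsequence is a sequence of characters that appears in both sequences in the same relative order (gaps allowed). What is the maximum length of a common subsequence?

4

Match M [1,3], then D [2,8], then M [6,9], then Q [7,10] — 4 characters in the same relative order in both. dp[10][11] = 4 confirms this is the maximum.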